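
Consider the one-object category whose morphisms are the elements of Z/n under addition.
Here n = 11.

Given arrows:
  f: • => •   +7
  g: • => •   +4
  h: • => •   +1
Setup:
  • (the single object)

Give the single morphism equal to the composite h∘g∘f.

Answer: +1

Work:
  0 +7≡7 +4≡0 +1≡1  (mod 11)
composite: +1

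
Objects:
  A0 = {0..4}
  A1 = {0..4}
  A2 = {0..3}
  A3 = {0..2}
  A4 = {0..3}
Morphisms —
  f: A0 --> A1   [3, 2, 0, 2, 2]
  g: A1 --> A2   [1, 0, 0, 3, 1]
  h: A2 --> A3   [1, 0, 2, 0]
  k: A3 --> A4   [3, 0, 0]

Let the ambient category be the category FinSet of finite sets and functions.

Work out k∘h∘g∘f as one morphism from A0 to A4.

  0 f-->3 g-->3 h-->0 k-->3
  1 f-->2 g-->0 h-->1 k-->0
  2 f-->0 g-->1 h-->0 k-->3
  3 f-->2 g-->0 h-->1 k-->0
  4 f-->2 g-->0 h-->1 k-->0
⟦path⟧: [3, 0, 3, 0, 0]

Answer: [3, 0, 3, 0, 0]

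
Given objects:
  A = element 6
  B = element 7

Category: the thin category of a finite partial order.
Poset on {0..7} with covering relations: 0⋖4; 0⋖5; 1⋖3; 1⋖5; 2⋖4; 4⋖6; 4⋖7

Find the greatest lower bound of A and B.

Common predecessors of 6,7: {0,2,4}
  0 ⊑ 4
  2 ⊑ 4
  4 ⊑ 4
glb = 4

Answer: A∧B = 4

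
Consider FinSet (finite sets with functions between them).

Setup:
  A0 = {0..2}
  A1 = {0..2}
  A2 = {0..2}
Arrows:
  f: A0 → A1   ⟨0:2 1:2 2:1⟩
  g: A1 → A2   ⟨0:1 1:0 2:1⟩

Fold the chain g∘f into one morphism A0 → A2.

Answer: ⟨0:1 1:1 2:0⟩

Work:
  0 f→2 g→1
  1 f→2 g→1
  2 f→1 g→0
composite: ⟨0:1 1:1 2:0⟩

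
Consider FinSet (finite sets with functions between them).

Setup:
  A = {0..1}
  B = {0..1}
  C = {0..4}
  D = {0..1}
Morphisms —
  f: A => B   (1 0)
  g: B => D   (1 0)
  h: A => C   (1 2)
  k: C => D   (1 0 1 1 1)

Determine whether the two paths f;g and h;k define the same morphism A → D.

1) trace f;g:
  0 f=>1 g=>0
  1 f=>0 g=>1
  ⟦path⟧₁ = (0 1)
2) trace h;k:
  0 h=>1 k=>0
  1 h=>2 k=>1
  ⟦path⟧₂ = (0 1)
Equal? YES — commutes

Answer: COMMUTES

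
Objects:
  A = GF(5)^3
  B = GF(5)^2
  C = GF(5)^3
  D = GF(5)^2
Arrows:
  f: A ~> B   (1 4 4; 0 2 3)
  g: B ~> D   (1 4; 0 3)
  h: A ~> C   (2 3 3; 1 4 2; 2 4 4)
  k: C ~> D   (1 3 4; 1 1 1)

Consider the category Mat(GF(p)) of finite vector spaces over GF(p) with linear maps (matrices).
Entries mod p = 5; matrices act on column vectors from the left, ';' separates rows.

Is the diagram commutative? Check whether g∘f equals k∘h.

Answer: DOES NOT COMMUTE

Trace:
Along f;g (path 1):
  e0=[1,0,0] f~>[1,0] g~>[1,0]
  e1=[0,1,0] f~>[4,2] g~>[2,1]
  e2=[0,0,1] f~>[4,3] g~>[1,4]
  result₁ = (1 2 1; 0 1 4)
Along h;k (path 2):
  e0=[1,0,0] h~>[2,1,2] k~>[3,0]
  e1=[0,1,0] h~>[3,4,4] k~>[1,1]
  e2=[0,0,1] h~>[3,2,4] k~>[0,4]
  result₂ = (3 1 0; 0 1 4)
Equal? distinct morphisms ✗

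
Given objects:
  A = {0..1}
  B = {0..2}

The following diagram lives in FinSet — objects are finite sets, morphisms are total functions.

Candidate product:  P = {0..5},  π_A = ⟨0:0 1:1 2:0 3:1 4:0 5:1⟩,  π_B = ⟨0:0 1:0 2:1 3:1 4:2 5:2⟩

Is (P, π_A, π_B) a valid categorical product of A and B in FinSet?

|A|·|B| = 2·3 = 6;  |P| = 6
Check the pairing map k ↦ (π_A(k), π_B(k)):
  0 : (0,0)
  1 : (1,0)
  2 : (0,1)
  3 : (1,1)
  4 : (0,2)
  5 : (1,2)
distinct pairs in image: 6 / 6 needed
  → bijection onto A×B; projections well-typed.

Answer: VALID PRODUCT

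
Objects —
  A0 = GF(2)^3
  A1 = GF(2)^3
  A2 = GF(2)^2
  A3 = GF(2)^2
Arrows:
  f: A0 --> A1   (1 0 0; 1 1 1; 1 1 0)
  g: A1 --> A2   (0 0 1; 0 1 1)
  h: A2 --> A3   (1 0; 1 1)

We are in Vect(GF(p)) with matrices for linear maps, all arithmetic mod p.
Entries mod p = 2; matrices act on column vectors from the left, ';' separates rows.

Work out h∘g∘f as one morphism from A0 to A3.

  e0=⟨1,0,0⟩ f-->⟨1,1,1⟩ g-->⟨1,0⟩ h-->⟨1,1⟩
  e1=⟨0,1,0⟩ f-->⟨0,1,1⟩ g-->⟨1,0⟩ h-->⟨1,1⟩
  e2=⟨0,0,1⟩ f-->⟨0,1,0⟩ g-->⟨0,1⟩ h-->⟨0,1⟩
composite: (1 1 0; 1 1 1)

Answer: (1 1 0; 1 1 1)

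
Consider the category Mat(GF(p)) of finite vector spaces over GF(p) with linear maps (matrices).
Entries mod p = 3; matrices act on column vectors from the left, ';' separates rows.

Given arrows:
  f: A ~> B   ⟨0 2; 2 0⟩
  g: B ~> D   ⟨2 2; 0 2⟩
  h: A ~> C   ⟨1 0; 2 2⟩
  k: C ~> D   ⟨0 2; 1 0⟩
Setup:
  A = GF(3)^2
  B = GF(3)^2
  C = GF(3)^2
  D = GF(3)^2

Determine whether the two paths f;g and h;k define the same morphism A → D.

Path 1 = f;g:
  e0=[1,0] f~>[0,2] g~>[1,1]
  e1=[0,1] f~>[2,0] g~>[1,0]
  composite₁ = ⟨1 1; 1 0⟩
Path 2 = h;k:
  e0=[1,0] h~>[1,2] k~>[1,1]
  e1=[0,1] h~>[0,2] k~>[1,0]
  composite₂ = ⟨1 1; 1 0⟩
Equal? equal; square commutes

Answer: COMMUTES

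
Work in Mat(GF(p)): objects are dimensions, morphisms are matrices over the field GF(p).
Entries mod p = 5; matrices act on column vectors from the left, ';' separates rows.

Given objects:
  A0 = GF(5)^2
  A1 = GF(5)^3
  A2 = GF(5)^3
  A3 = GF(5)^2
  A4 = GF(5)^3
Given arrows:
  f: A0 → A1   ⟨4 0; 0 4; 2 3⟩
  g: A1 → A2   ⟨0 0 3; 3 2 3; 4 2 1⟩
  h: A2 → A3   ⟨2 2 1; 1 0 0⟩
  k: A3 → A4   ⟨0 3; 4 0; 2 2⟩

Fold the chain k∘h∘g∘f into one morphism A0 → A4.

Answer: ⟨3 2; 4 2; 4 4⟩

Work:
  e0=(1,0) f→(4,0,2) g→(1,3,3) h→(1,1) k→(3,4,4)
  e1=(0,1) f→(0,4,3) g→(4,2,1) h→(3,4) k→(2,2,4)
result: ⟨3 2; 4 2; 4 4⟩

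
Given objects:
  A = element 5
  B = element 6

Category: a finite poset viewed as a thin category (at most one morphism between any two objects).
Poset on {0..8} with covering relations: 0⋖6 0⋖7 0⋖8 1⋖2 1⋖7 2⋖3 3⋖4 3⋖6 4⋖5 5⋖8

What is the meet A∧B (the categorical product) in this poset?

Common predecessors of 5,6: {1,2,3}
  1 <= 3
  2 <= 3
  3 <= 3
glb = 3

Answer: A∧B = 3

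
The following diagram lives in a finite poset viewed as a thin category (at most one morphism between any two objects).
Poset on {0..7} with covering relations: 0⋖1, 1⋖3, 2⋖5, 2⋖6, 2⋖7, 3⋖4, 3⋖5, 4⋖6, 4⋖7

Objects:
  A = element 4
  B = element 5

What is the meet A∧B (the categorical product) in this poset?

Answer: A∧B = 3

Work:
Lower bounds of A=4 and B=5: {0,1,3}
  0 ⊑ 3
  1 ⊑ 3
  3 ⊑ 3
glb = 3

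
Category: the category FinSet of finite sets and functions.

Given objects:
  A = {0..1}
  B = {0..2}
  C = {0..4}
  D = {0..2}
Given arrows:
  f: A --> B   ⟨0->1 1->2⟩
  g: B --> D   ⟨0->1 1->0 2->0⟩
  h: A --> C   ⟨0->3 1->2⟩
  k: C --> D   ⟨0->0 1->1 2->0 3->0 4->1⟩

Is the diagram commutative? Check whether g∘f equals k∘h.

Path 1 = f;g:
  0 f-->1 g-->0
  1 f-->2 g-->0
  composite₁ = ⟨0->0 1->0⟩
Path 2 = h;k:
  0 h-->3 k-->0
  1 h-->2 k-->0
  composite₂ = ⟨0->0 1->0⟩
Equal? equal; square commutes

Answer: COMMUTES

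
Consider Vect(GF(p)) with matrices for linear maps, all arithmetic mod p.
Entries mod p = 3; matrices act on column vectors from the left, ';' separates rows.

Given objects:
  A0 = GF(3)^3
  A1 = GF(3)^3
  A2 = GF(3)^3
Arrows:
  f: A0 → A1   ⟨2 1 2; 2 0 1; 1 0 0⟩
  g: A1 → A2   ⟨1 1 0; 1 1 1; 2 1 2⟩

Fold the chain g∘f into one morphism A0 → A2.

Answer: ⟨1 1 0; 2 1 0; 2 2 2⟩

Work:
  e0=(1,0,0) f→(2,2,1) g→(1,2,2)
  e1=(0,1,0) f→(1,0,0) g→(1,1,2)
  e2=(0,0,1) f→(2,1,0) g→(0,0,2)
result: ⟨1 1 0; 2 1 0; 2 2 2⟩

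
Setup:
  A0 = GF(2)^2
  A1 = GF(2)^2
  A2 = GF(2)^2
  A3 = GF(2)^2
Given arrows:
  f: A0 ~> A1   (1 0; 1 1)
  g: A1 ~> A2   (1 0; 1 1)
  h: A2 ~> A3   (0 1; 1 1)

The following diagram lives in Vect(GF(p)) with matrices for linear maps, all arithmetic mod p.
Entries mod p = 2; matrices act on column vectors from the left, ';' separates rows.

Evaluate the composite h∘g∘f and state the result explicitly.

  e0=⟨1,0⟩ f~>⟨1,1⟩ g~>⟨1,0⟩ h~>⟨0,1⟩
  e1=⟨0,1⟩ f~>⟨0,1⟩ g~>⟨0,1⟩ h~>⟨1,1⟩
⟦path⟧: (0 1; 1 1)

Answer: (0 1; 1 1)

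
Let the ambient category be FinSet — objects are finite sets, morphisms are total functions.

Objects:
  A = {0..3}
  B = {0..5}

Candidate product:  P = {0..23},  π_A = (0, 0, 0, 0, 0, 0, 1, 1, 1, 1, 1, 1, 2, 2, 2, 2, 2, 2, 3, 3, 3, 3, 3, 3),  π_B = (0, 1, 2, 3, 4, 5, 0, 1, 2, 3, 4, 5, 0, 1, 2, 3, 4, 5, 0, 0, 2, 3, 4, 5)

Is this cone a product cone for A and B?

Answer: NOT A VALID PRODUCT — duplicate pair at indices 18,19

Trace:
|A|·|B| = 4·6 = 24;  |P| = 24
Check the pairing map k ↦ (π_A(k), π_B(k)):
  0 ↦ (0,0)
  1 ↦ (0,1)
  2 ↦ (0,2)
  3 ↦ (0,3)
  4 ↦ (0,4)
  5 ↦ (0,5)
  6 ↦ (1,0)
  7 ↦ (1,1)
  8 ↦ (1,2)
  9 ↦ (1,3)
  10 ↦ (1,4)
  11 ↦ (1,5)
  12 ↦ (2,0)
  13 ↦ (2,1)
  14 ↦ (2,2)
  15 ↦ (2,3)
  16 ↦ (2,4)
  17 ↦ (2,5)
  18 ↦ (3,0)
  19 ↦ (3,0)  ✗ repeats pair of k=18
  20 ↦ (3,2)
  21 ↦ (3,3)
  22 ↦ (3,4)
  23 ↦ (3,5)
distinct pairs in image: 23 / 24 needed
  → (3,0) hit at k=18 and k=19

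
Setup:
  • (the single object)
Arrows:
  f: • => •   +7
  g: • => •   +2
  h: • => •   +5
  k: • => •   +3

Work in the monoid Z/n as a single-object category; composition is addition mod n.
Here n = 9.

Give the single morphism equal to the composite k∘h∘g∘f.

Answer: +8

Trace:
  0 +7≡7 +2≡0 +5≡5 +3≡8  (mod 9)
composite: +8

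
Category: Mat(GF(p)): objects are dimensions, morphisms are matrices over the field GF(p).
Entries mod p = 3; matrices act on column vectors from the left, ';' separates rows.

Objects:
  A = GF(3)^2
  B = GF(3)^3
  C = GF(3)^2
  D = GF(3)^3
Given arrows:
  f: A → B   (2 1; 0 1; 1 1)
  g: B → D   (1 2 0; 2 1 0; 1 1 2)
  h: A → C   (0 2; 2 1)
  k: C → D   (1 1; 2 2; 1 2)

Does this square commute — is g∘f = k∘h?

Along f;g (path 1):
  e0=[1,0] f→[2,0,1] g→[2,1,1]
  e1=[0,1] f→[1,1,1] g→[0,0,1]
  ⟦path⟧₁ = (2 0; 1 0; 1 1)
Along h;k (path 2):
  e0=[1,0] h→[0,2] k→[2,1,1]
  e1=[0,1] h→[2,1] k→[0,0,1]
  ⟦path⟧₂ = (2 0; 1 0; 1 1)
Equal? equal; square commutes

Answer: COMMUTES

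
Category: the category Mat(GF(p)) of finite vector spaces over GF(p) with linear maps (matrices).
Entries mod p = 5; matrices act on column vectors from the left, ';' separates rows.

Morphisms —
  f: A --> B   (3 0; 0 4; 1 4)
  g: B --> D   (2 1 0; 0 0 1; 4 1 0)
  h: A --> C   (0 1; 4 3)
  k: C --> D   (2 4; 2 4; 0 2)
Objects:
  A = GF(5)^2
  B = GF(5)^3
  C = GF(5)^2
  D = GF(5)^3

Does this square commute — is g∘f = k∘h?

Answer: DOES NOT COMMUTE

Trace:
Along f;g (path 1):
  e0=(1,0) f-->(3,0,1) g-->(1,1,2)
  e1=(0,1) f-->(0,4,4) g-->(4,4,4)
  ⟦path⟧₁ = (1 4; 1 4; 2 4)
Along h;k (path 2):
  e0=(1,0) h-->(0,4) k-->(1,1,3)
  e1=(0,1) h-->(1,3) k-->(4,4,1)
  ⟦path⟧₂ = (1 4; 1 4; 3 1)
Equal? distinct morphisms ✗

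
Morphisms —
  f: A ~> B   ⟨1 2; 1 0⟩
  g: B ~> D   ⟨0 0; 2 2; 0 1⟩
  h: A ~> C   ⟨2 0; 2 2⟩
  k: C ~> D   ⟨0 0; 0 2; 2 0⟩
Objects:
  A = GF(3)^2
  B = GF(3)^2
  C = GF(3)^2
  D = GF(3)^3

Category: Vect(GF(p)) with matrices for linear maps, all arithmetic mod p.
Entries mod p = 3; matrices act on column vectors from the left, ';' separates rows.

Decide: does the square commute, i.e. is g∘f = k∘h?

Along f;g (path 1):
  e0=⟨1,0⟩ f~>⟨1,1⟩ g~>⟨0,1,1⟩
  e1=⟨0,1⟩ f~>⟨2,0⟩ g~>⟨0,1,0⟩
  ⟦path⟧₁ = ⟨0 0; 1 1; 1 0⟩
Along h;k (path 2):
  e0=⟨1,0⟩ h~>⟨2,2⟩ k~>⟨0,1,1⟩
  e1=⟨0,1⟩ h~>⟨0,2⟩ k~>⟨0,1,0⟩
  ⟦path⟧₂ = ⟨0 0; 1 1; 1 0⟩
Equal? equal; square commutes

Answer: COMMUTES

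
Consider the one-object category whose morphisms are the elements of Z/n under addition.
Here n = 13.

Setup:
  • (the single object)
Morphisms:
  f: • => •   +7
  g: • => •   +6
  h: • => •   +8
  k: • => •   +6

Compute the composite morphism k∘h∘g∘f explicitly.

  0 +7≡7 +6≡0 +8≡8 +6≡1  (mod 13)
⟦path⟧: +1

Answer: +1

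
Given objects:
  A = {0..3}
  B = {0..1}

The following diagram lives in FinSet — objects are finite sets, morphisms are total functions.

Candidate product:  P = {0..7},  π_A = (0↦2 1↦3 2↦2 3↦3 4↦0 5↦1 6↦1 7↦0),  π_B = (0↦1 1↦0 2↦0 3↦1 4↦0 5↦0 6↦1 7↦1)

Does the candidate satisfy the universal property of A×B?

|A|·|B| = 4·2 = 8;  |P| = 8
Check the pairing map k ↦ (π_A(k), π_B(k)):
  0 ↦ (2,1)
  1 ↦ (3,0)
  2 ↦ (2,0)
  3 ↦ (3,1)
  4 ↦ (0,0)
  5 ↦ (1,0)
  6 ↦ (1,1)
  7 ↦ (0,1)
distinct pairs in image: 8 / 8 needed
  → bijection onto A×B; projections well-typed.

Answer: VALID PRODUCT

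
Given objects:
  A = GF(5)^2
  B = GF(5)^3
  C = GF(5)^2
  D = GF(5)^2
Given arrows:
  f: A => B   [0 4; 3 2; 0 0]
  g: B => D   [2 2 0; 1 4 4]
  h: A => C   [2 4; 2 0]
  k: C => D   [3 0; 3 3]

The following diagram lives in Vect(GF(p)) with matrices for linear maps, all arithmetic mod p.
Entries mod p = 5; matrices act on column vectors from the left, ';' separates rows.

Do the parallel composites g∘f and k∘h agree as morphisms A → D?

1) trace f;g:
  e0=[1,0] f=>[0,3,0] g=>[1,2]
  e1=[0,1] f=>[4,2,0] g=>[2,2]
  composite₁ = [1 2; 2 2]
2) trace h;k:
  e0=[1,0] h=>[2,2] k=>[1,2]
  e1=[0,1] h=>[4,0] k=>[2,2]
  composite₂ = [1 2; 2 2]
Equal? YES — commutes

Answer: COMMUTES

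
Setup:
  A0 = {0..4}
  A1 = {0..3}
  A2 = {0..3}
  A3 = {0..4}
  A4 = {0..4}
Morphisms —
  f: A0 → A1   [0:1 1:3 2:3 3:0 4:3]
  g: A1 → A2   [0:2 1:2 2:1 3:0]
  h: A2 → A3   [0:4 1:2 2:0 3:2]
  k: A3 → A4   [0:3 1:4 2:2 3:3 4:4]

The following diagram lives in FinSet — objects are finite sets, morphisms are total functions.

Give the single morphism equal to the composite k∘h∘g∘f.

Answer: [0:3 1:4 2:4 3:3 4:4]

Trace:
  0 f→1 g→2 h→0 k→3
  1 f→3 g→0 h→4 k→4
  2 f→3 g→0 h→4 k→4
  3 f→0 g→2 h→0 k→3
  4 f→3 g→0 h→4 k→4
⟦path⟧: [0:3 1:4 2:4 3:3 4:4]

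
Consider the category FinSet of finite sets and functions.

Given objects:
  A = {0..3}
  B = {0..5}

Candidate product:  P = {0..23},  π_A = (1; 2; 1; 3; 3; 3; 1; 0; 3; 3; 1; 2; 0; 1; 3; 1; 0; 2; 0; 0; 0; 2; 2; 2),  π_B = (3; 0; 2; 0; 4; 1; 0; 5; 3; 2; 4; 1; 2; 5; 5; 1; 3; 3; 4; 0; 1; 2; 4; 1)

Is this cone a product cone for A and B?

Answer: NOT A VALID PRODUCT — duplicate pair at indices 11,23

Derivation:
|A|·|B| = 4·6 = 24;  |P| = 24
Check the pairing map k ↦ (π_A(k), π_B(k)):
  0 -> (1,3)
  1 -> (2,0)
  2 -> (1,2)
  3 -> (3,0)
  4 -> (3,4)
  5 -> (3,1)
  6 -> (1,0)
  7 -> (0,5)
  8 -> (3,3)
  9 -> (3,2)
  10 -> (1,4)
  11 -> (2,1)
  12 -> (0,2)
  13 -> (1,5)
  14 -> (3,5)
  15 -> (1,1)
  16 -> (0,3)
  17 -> (2,3)
  18 -> (0,4)
  19 -> (0,0)
  20 -> (0,1)
  21 -> (2,2)
  22 -> (2,4)
  23 -> (2,1)  ✗ repeats pair of k=11
distinct pairs in image: 23 / 24 needed
  → (2,1) hit at k=11 and k=23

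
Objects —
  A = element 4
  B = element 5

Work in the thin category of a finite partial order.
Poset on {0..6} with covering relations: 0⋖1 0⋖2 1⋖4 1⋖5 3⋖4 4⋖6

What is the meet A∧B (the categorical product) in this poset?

Common predecessors of 4,5: {0,1}
  0 ⊑ 1
  1 ⊑ 1
glb = 1

Answer: A∧B = 1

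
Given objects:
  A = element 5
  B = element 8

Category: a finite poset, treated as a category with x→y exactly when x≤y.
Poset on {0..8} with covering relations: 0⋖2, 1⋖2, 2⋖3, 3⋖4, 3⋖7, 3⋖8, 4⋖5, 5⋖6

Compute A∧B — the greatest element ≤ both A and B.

Lower bounds of A=5 and B=8: {0,1,2,3}
  0 <= 3
  1 <= 3
  2 <= 3
  3 <= 3
glb = 3

Answer: A∧B = 3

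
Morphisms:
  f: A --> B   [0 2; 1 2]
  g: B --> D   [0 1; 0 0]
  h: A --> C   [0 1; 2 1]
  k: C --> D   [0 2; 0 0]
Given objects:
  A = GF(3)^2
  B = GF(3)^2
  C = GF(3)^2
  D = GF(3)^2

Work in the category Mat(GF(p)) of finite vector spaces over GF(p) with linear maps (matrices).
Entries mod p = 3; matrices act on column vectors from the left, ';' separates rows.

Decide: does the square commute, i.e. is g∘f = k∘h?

Along f;g (path 1):
  e0=⟨1,0⟩ f-->⟨0,1⟩ g-->⟨1,0⟩
  e1=⟨0,1⟩ f-->⟨2,2⟩ g-->⟨2,0⟩
  result₁ = [1 2; 0 0]
Along h;k (path 2):
  e0=⟨1,0⟩ h-->⟨0,2⟩ k-->⟨1,0⟩
  e1=⟨0,1⟩ h-->⟨1,1⟩ k-->⟨2,0⟩
  result₂ = [1 2; 0 0]
Equal? YES — commutes

Answer: COMMUTES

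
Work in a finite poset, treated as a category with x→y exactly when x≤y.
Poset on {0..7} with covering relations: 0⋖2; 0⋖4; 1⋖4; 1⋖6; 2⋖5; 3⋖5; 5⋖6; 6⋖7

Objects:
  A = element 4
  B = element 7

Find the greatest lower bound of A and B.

{x : x⊑A ∧ x⊑B} = {0,1}  (A=4, B=7)
  maximal lower bounds 0 and 1 are incomparable: neither 0⊑1 nor 1⊑0
→ no greatest lower bound exists

Answer: NO MEET EXISTS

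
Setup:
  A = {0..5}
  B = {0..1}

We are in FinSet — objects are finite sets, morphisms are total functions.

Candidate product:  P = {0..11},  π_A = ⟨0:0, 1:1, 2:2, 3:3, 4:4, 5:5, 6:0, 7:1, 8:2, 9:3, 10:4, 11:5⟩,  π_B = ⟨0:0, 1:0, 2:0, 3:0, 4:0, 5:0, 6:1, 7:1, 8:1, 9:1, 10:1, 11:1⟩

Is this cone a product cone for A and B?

|A|·|B| = 6·2 = 12;  |P| = 12
Check the pairing map k ↦ (π_A(k), π_B(k)):
  0 : (0,0)
  1 : (1,0)
  2 : (2,0)
  3 : (3,0)
  4 : (4,0)
  5 : (5,0)
  6 : (0,1)
  7 : (1,1)
  8 : (2,1)
  9 : (3,1)
  10 : (4,1)
  11 : (5,1)
distinct pairs in image: 12 / 12 needed
  → bijection onto A×B; projections well-typed.

Answer: VALID PRODUCT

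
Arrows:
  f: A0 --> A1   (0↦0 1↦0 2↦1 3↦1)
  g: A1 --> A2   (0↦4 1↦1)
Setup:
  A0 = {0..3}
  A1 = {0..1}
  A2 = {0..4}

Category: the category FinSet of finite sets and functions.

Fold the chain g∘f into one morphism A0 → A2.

Answer: (0↦4 1↦4 2↦1 3↦1)

Trace:
  0 f-->0 g-->4
  1 f-->0 g-->4
  2 f-->1 g-->1
  3 f-->1 g-->1
composite: (0↦4 1↦4 2↦1 3↦1)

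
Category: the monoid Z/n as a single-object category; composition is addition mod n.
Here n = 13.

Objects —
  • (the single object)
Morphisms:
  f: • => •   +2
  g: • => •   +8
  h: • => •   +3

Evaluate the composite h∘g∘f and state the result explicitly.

Answer: +0

Work:
  0 +2≡2 +8≡10 +3≡0  (mod 13)
result: +0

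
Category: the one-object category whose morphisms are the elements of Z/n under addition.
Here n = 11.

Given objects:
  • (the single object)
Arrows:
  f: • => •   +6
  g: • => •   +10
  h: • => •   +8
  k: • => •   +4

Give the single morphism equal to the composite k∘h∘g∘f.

  0 +6≡6 +10≡5 +8≡2 +4≡6  (mod 11)
⟦path⟧: +6

Answer: +6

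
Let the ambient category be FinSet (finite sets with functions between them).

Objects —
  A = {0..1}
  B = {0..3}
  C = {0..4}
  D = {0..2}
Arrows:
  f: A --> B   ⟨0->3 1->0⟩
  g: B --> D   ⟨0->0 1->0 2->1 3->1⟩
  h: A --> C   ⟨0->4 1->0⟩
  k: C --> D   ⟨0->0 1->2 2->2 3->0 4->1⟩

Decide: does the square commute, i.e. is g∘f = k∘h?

Answer: COMMUTES

Trace:
1) trace f;g:
  0 f-->3 g-->1
  1 f-->0 g-->0
  result₁ = ⟨0->1 1->0⟩
2) trace h;k:
  0 h-->4 k-->1
  1 h-->0 k-->0
  result₂ = ⟨0->1 1->0⟩
Equal? same morphism ✓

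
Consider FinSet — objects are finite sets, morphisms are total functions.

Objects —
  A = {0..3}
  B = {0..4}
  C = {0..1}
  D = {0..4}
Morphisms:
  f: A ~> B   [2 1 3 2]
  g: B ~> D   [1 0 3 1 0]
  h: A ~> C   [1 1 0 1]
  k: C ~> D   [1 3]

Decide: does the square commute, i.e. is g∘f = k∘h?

Answer: DOES NOT COMMUTE

Derivation:
Along f;g (path 1):
  0 f~>2 g~>3
  1 f~>1 g~>0
  2 f~>3 g~>1
  3 f~>2 g~>3
  ⟦path⟧₁ = [3 0 1 3]
Along h;k (path 2):
  0 h~>1 k~>3
  1 h~>1 k~>3
  2 h~>0 k~>1
  3 h~>1 k~>3
  ⟦path⟧₂ = [3 3 1 3]
Equal? NO — does not commute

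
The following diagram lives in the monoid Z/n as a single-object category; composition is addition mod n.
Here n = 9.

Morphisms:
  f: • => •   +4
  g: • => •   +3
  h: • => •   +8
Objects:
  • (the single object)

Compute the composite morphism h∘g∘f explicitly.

Answer: +6

Trace:
  0 +4≡4 +3≡7 +8≡6  (mod 9)
composite: +6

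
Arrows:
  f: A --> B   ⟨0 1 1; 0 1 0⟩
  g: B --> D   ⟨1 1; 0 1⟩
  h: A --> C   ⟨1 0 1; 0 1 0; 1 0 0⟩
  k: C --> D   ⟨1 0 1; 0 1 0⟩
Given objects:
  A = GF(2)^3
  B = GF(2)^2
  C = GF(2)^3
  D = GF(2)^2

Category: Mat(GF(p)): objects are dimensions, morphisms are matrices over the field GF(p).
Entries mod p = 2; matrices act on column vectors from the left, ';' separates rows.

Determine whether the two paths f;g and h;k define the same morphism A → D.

Answer: COMMUTES

Work:
1) trace f;g:
  e0=(1,0,0) f-->(0,0) g-->(0,0)
  e1=(0,1,0) f-->(1,1) g-->(0,1)
  e2=(0,0,1) f-->(1,0) g-->(1,0)
  result₁ = ⟨0 0 1; 0 1 0⟩
2) trace h;k:
  e0=(1,0,0) h-->(1,0,1) k-->(0,0)
  e1=(0,1,0) h-->(0,1,0) k-->(0,1)
  e2=(0,0,1) h-->(1,0,0) k-->(1,0)
  result₂ = ⟨0 0 1; 0 1 0⟩
Equal? equal; square commutes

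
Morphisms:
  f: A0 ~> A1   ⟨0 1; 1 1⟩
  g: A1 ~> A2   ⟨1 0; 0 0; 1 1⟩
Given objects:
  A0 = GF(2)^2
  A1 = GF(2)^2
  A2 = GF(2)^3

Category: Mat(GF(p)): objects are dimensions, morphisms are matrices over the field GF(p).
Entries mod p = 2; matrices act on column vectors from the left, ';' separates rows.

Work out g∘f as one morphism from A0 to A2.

  e0=[1,0] f~>[0,1] g~>[0,0,1]
  e1=[0,1] f~>[1,1] g~>[1,0,0]
composite: ⟨0 1; 0 0; 1 0⟩

Answer: ⟨0 1; 0 0; 1 0⟩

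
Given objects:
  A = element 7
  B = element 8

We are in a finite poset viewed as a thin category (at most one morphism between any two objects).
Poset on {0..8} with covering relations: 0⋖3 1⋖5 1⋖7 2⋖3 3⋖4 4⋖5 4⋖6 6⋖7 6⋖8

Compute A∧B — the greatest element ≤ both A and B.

Answer: A∧B = 6

Work:
Common predecessors of 7,8: {0,2,3,4,6}
  0 <= 6
  2 <= 6
  3 <= 6
  4 <= 6
  6 <= 6
glb = 6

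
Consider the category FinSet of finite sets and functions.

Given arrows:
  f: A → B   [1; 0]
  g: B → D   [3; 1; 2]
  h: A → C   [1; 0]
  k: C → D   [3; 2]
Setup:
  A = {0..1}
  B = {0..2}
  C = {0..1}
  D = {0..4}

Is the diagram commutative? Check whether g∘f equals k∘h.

Along f;g (path 1):
  0 f→1 g→1
  1 f→0 g→3
  composite₁ = [1; 3]
Along h;k (path 2):
  0 h→1 k→2
  1 h→0 k→3
  composite₂ = [2; 3]
Equal? distinct morphisms ✗

Answer: DOES NOT COMMUTE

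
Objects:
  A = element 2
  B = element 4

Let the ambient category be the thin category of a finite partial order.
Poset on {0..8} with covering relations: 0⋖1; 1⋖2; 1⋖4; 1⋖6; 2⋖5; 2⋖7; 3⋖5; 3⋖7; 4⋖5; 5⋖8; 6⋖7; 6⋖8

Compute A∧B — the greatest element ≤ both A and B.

Answer: A∧B = 1

Trace:
Common predecessors of 2,4: {0,1}
  0 ≤ 1
  1 ≤ 1
glb = 1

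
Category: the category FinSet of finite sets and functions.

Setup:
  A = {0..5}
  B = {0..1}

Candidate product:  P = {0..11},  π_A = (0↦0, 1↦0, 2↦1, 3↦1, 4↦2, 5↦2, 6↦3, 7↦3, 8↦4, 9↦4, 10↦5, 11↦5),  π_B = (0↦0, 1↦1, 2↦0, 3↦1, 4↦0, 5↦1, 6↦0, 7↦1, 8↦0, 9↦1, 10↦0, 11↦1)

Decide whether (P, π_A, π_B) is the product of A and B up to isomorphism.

Answer: VALID PRODUCT

Derivation:
|A|·|B| = 6·2 = 12;  |P| = 12
Check the pairing map k ↦ (π_A(k), π_B(k)):
  0 ↦ (0,0)
  1 ↦ (0,1)
  2 ↦ (1,0)
  3 ↦ (1,1)
  4 ↦ (2,0)
  5 ↦ (2,1)
  6 ↦ (3,0)
  7 ↦ (3,1)
  8 ↦ (4,0)
  9 ↦ (4,1)
  10 ↦ (5,0)
  11 ↦ (5,1)
distinct pairs in image: 12 / 12 needed
  → bijection onto A×B; projections well-typed.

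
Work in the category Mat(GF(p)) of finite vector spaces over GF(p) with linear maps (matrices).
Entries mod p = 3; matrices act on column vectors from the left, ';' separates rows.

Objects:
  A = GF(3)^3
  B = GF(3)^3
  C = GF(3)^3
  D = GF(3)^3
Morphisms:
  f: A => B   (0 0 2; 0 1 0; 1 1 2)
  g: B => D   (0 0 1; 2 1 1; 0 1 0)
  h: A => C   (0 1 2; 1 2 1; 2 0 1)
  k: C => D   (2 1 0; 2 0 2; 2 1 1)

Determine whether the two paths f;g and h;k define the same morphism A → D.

Path 1 = f;g:
  e0=(1,0,0) f=>(0,0,1) g=>(1,1,0)
  e1=(0,1,0) f=>(0,1,1) g=>(1,2,1)
  e2=(0,0,1) f=>(2,0,2) g=>(2,0,0)
  result₁ = (1 1 2; 1 2 0; 0 1 0)
Path 2 = h;k:
  e0=(1,0,0) h=>(0,1,2) k=>(1,1,0)
  e1=(0,1,0) h=>(1,2,0) k=>(1,2,1)
  e2=(0,0,1) h=>(2,1,1) k=>(2,0,0)
  result₂ = (1 1 2; 1 2 0; 0 1 0)
Equal? YES — commutes

Answer: COMMUTES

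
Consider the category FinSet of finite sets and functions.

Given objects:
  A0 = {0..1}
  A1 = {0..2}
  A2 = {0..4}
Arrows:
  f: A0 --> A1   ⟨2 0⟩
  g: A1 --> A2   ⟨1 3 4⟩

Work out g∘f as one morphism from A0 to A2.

Answer: ⟨4 1⟩

Work:
  0 f-->2 g-->4
  1 f-->0 g-->1
⟦path⟧: ⟨4 1⟩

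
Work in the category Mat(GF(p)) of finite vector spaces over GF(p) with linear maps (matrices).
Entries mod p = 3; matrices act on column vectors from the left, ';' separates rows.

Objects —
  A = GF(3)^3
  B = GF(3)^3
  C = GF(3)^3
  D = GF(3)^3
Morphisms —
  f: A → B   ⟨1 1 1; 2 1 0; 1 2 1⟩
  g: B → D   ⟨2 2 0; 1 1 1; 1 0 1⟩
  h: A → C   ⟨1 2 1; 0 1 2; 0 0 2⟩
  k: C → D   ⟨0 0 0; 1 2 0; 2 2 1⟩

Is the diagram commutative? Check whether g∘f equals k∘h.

1) trace f;g:
  e0=⟨1,0,0⟩ f→⟨1,2,1⟩ g→⟨0,1,2⟩
  e1=⟨0,1,0⟩ f→⟨1,1,2⟩ g→⟨1,1,0⟩
  e2=⟨0,0,1⟩ f→⟨1,0,1⟩ g→⟨2,2,2⟩
  ⟦path⟧₁ = ⟨0 1 2; 1 1 2; 2 0 2⟩
2) trace h;k:
  e0=⟨1,0,0⟩ h→⟨1,0,0⟩ k→⟨0,1,2⟩
  e1=⟨0,1,0⟩ h→⟨2,1,0⟩ k→⟨0,1,0⟩
  e2=⟨0,0,1⟩ h→⟨1,2,2⟩ k→⟨0,2,2⟩
  ⟦path⟧₂ = ⟨0 0 0; 1 1 2; 2 0 2⟩
Equal? distinct morphisms ✗

Answer: DOES NOT COMMUTE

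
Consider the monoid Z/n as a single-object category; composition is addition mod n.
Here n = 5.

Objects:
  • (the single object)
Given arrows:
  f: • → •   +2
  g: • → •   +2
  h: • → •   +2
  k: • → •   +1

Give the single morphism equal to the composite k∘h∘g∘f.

  0 +2≡2 +2≡4 +2≡1 +1≡2  (mod 5)
result: +2

Answer: +2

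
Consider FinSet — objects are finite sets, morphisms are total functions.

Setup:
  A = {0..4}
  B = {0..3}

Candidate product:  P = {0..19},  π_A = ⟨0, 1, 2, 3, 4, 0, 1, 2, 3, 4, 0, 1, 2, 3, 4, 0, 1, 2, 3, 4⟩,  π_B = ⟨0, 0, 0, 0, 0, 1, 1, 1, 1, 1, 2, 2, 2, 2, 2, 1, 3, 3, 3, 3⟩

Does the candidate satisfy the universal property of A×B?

Answer: NOT A VALID PRODUCT — duplicate pair at indices 5,15

Work:
|A|·|B| = 5·4 = 20;  |P| = 20
Check the pairing map k ↦ (π_A(k), π_B(k)):
  0 ↦ (0,0)
  1 ↦ (1,0)
  2 ↦ (2,0)
  3 ↦ (3,0)
  4 ↦ (4,0)
  5 ↦ (0,1)
  6 ↦ (1,1)
  7 ↦ (2,1)
  8 ↦ (3,1)
  9 ↦ (4,1)
  10 ↦ (0,2)
  11 ↦ (1,2)
  12 ↦ (2,2)
  13 ↦ (3,2)
  14 ↦ (4,2)
  15 ↦ (0,1)  ✗ repeats pair of k=5
  16 ↦ (1,3)
  17 ↦ (2,3)
  18 ↦ (3,3)
  19 ↦ (4,3)
distinct pairs in image: 19 / 20 needed
  → (0,1) hit at k=5 and k=15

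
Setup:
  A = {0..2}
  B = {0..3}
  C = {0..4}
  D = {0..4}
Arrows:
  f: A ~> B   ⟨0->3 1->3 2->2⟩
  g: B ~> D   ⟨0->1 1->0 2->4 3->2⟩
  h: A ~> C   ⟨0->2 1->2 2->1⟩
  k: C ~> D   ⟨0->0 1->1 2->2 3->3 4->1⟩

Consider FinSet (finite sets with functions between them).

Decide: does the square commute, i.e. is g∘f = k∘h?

Answer: DOES NOT COMMUTE

Work:
Along f;g (path 1):
  0 f~>3 g~>2
  1 f~>3 g~>2
  2 f~>2 g~>4
  ⟦path⟧₁ = ⟨0->2 1->2 2->4⟩
Along h;k (path 2):
  0 h~>2 k~>2
  1 h~>2 k~>2
  2 h~>1 k~>1
  ⟦path⟧₂ = ⟨0->2 1->2 2->1⟩
Equal? differ; not commutative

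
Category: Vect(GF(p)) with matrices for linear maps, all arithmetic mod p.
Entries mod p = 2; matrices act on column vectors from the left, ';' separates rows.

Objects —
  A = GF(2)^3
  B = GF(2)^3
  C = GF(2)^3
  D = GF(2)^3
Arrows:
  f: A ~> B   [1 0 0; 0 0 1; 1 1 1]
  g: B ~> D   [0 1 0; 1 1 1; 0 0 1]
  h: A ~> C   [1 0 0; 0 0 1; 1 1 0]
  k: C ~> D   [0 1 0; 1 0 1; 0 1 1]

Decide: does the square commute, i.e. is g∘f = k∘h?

Answer: COMMUTES

Work:
Path 1 = f;g:
  e0=[1,0,0] f~>[1,0,1] g~>[0,0,1]
  e1=[0,1,0] f~>[0,0,1] g~>[0,1,1]
  e2=[0,0,1] f~>[0,1,1] g~>[1,0,1]
  result₁ = [0 0 1; 0 1 0; 1 1 1]
Path 2 = h;k:
  e0=[1,0,0] h~>[1,0,1] k~>[0,0,1]
  e1=[0,1,0] h~>[0,0,1] k~>[0,1,1]
  e2=[0,0,1] h~>[0,1,0] k~>[1,0,1]
  result₂ = [0 0 1; 0 1 0; 1 1 1]
Equal? YES — commutes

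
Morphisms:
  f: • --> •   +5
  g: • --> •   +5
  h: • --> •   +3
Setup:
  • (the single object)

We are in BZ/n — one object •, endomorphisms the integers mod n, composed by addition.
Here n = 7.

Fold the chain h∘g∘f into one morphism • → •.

Answer: +6

Derivation:
  0 +5≡5 +5≡3 +3≡6  (mod 7)
composite: +6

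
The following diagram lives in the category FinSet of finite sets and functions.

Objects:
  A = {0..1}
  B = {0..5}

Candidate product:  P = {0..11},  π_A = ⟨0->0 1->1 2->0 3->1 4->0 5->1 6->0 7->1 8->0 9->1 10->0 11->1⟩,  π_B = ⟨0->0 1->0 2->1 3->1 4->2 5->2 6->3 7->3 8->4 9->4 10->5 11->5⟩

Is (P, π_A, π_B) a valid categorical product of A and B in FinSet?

|A|·|B| = 2·6 = 12;  |P| = 12
Check the pairing map k ↦ (π_A(k), π_B(k)):
  0 -> (0,0)
  1 -> (1,0)
  2 -> (0,1)
  3 -> (1,1)
  4 -> (0,2)
  5 -> (1,2)
  6 -> (0,3)
  7 -> (1,3)
  8 -> (0,4)
  9 -> (1,4)
  10 -> (0,5)
  11 -> (1,5)
distinct pairs in image: 12 / 12 needed
  → bijection onto A×B; projections well-typed.

Answer: VALID PRODUCT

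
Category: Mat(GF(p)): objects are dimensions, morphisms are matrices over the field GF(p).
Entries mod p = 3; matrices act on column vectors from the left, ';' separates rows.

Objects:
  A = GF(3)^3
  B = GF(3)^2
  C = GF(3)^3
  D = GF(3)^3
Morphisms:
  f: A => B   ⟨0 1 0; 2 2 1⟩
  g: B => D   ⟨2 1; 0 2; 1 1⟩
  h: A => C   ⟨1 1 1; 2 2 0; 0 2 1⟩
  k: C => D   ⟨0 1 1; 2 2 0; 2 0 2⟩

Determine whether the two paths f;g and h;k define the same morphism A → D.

Answer: DOES NOT COMMUTE

Derivation:
Path 1 = f;g:
  e0=[1,0,0] f=>[0,2] g=>[2,1,2]
  e1=[0,1,0] f=>[1,2] g=>[1,1,0]
  e2=[0,0,1] f=>[0,1] g=>[1,2,1]
  result₁ = ⟨2 1 1; 1 1 2; 2 0 1⟩
Path 2 = h;k:
  e0=[1,0,0] h=>[1,2,0] k=>[2,0,2]
  e1=[0,1,0] h=>[1,2,2] k=>[1,0,0]
  e2=[0,0,1] h=>[1,0,1] k=>[1,2,1]
  result₂ = ⟨2 1 1; 0 0 2; 2 0 1⟩
Equal? NO — does not commute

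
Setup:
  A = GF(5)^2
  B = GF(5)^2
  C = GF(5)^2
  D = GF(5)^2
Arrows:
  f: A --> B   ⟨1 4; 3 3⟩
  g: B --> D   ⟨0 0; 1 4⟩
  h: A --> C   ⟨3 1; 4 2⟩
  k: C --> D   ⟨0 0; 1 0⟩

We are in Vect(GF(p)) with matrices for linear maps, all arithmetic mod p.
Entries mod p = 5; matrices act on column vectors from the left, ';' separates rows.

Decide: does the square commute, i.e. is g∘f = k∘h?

Along f;g (path 1):
  e0=⟨1,0⟩ f-->⟨1,3⟩ g-->⟨0,3⟩
  e1=⟨0,1⟩ f-->⟨4,3⟩ g-->⟨0,1⟩
  composite₁ = ⟨0 0; 3 1⟩
Along h;k (path 2):
  e0=⟨1,0⟩ h-->⟨3,4⟩ k-->⟨0,3⟩
  e1=⟨0,1⟩ h-->⟨1,2⟩ k-->⟨0,1⟩
  composite₂ = ⟨0 0; 3 1⟩
Equal? equal; square commutes

Answer: COMMUTES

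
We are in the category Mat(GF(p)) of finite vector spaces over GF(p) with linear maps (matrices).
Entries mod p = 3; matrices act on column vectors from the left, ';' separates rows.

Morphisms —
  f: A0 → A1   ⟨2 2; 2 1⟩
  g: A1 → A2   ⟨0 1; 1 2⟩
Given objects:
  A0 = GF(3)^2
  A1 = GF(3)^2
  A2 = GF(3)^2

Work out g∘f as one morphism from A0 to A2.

  e0=(1,0) f→(2,2) g→(2,0)
  e1=(0,1) f→(2,1) g→(1,1)
⟦path⟧: ⟨2 1; 0 1⟩

Answer: ⟨2 1; 0 1⟩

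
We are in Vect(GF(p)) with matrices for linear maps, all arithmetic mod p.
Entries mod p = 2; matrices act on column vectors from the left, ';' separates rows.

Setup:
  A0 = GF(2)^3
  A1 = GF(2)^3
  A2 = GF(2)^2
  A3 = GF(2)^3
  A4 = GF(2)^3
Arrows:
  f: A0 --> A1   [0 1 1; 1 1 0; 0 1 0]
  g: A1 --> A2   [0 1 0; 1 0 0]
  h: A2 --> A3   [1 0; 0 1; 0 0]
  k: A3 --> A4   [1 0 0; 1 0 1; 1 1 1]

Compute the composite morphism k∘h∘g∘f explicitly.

Answer: [1 1 0; 1 1 0; 1 0 1]

Trace:
  e0=(1,0,0) f-->(0,1,0) g-->(1,0) h-->(1,0,0) k-->(1,1,1)
  e1=(0,1,0) f-->(1,1,1) g-->(1,1) h-->(1,1,0) k-->(1,1,0)
  e2=(0,0,1) f-->(1,0,0) g-->(0,1) h-->(0,1,0) k-->(0,0,1)
composite: [1 1 0; 1 1 0; 1 0 1]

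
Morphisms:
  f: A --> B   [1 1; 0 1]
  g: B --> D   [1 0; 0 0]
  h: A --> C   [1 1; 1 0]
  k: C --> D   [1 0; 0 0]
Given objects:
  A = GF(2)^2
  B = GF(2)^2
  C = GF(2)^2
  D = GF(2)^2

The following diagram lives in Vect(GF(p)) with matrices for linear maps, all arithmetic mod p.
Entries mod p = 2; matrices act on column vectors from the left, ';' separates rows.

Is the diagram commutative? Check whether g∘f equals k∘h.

Answer: COMMUTES

Derivation:
1) trace f;g:
  e0=[1,0] f-->[1,0] g-->[1,0]
  e1=[0,1] f-->[1,1] g-->[1,0]
  composite₁ = [1 1; 0 0]
2) trace h;k:
  e0=[1,0] h-->[1,1] k-->[1,0]
  e1=[0,1] h-->[1,0] k-->[1,0]
  composite₂ = [1 1; 0 0]
Equal? equal; square commutes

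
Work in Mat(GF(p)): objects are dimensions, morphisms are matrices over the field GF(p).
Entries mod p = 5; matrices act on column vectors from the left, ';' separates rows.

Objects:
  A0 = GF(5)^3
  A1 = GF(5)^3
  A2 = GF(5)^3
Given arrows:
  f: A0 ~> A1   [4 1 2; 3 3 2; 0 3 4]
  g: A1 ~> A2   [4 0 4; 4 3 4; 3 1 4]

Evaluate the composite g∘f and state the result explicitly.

Answer: [1 1 4; 0 0 0; 0 3 4]

Work:
  e0=[1,0,0] f~>[4,3,0] g~>[1,0,0]
  e1=[0,1,0] f~>[1,3,3] g~>[1,0,3]
  e2=[0,0,1] f~>[2,2,4] g~>[4,0,4]
result: [1 1 4; 0 0 0; 0 3 4]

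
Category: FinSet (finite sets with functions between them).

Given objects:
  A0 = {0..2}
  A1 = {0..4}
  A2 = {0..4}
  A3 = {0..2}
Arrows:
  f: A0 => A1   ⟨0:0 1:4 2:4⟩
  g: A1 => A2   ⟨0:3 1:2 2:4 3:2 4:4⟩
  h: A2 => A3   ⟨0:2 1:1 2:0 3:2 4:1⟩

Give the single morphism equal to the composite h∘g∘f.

Answer: ⟨0:2 1:1 2:1⟩

Derivation:
  0 f=>0 g=>3 h=>2
  1 f=>4 g=>4 h=>1
  2 f=>4 g=>4 h=>1
⟦path⟧: ⟨0:2 1:1 2:1⟩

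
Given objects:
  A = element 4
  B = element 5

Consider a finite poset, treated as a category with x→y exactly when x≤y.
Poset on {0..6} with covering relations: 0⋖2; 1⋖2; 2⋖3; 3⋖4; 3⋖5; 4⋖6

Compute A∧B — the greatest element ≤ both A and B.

Common predecessors of 4,5: {0,1,2,3}
  0 ≤ 3
  1 ≤ 3
  2 ≤ 3
  3 ≤ 3
glb = 3

Answer: A∧B = 3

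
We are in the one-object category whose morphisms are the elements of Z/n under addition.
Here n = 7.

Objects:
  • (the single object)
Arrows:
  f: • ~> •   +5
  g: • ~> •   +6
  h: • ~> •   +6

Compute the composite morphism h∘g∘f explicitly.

  0 +5≡5 +6≡4 +6≡3  (mod 7)
⟦path⟧: +3

Answer: +3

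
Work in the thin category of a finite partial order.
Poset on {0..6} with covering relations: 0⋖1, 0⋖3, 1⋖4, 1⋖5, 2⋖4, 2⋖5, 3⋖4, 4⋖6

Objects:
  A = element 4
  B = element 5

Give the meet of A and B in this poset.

Common predecessors of 4,5: {0,1,2}
  maximal lower bounds 1 and 2 are incomparable: neither 1<=2 nor 2<=1
→ no greatest lower bound exists

Answer: NO MEET EXISTS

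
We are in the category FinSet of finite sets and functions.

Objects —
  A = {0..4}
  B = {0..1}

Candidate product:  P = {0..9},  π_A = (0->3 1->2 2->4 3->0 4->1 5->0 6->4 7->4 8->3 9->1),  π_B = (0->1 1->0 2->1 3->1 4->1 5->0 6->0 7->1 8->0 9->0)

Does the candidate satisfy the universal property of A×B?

|A|·|B| = 5·2 = 10;  |P| = 10
Check the pairing map k ↦ (π_A(k), π_B(k)):
  0 -> (3,1)
  1 -> (2,0)
  2 -> (4,1)
  3 -> (0,1)
  4 -> (1,1)
  5 -> (0,0)
  6 -> (4,0)
  7 -> (4,1)  ✗ repeats pair of k=2
  8 -> (3,0)
  9 -> (1,0)
distinct pairs in image: 9 / 10 needed
  → (4,1) hit at k=2 and k=7

Answer: NOT A VALID PRODUCT — duplicate pair at indices 7,2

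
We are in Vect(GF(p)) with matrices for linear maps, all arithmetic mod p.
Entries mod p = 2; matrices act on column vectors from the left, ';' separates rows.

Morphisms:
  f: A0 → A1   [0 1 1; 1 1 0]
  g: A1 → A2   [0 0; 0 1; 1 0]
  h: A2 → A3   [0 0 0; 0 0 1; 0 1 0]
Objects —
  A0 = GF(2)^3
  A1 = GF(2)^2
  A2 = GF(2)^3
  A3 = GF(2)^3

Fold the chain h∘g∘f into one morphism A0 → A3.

  e0=⟨1,0,0⟩ f→⟨0,1⟩ g→⟨0,1,0⟩ h→⟨0,0,1⟩
  e1=⟨0,1,0⟩ f→⟨1,1⟩ g→⟨0,1,1⟩ h→⟨0,1,1⟩
  e2=⟨0,0,1⟩ f→⟨1,0⟩ g→⟨0,0,1⟩ h→⟨0,1,0⟩
result: [0 0 0; 0 1 1; 1 1 0]

Answer: [0 0 0; 0 1 1; 1 1 0]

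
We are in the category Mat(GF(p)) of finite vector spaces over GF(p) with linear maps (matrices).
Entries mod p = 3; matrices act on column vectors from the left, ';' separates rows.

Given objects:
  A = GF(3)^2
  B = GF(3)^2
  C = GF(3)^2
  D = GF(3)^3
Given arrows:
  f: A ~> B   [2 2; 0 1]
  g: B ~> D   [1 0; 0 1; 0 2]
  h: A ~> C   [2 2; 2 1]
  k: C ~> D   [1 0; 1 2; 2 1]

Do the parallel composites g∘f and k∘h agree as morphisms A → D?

Answer: COMMUTES

Trace:
Along f;g (path 1):
  e0=(1,0) f~>(2,0) g~>(2,0,0)
  e1=(0,1) f~>(2,1) g~>(2,1,2)
  result₁ = [2 2; 0 1; 0 2]
Along h;k (path 2):
  e0=(1,0) h~>(2,2) k~>(2,0,0)
  e1=(0,1) h~>(2,1) k~>(2,1,2)
  result₂ = [2 2; 0 1; 0 2]
Equal? same morphism ✓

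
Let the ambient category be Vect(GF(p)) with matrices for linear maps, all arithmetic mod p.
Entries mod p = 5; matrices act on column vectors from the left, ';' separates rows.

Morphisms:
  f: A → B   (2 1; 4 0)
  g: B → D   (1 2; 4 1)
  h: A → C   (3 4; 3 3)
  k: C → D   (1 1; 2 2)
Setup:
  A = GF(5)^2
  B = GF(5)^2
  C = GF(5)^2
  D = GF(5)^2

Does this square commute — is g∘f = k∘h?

1) trace f;g:
  e0=⟨1,0⟩ f→⟨2,4⟩ g→⟨0,2⟩
  e1=⟨0,1⟩ f→⟨1,0⟩ g→⟨1,4⟩
  composite₁ = (0 1; 2 4)
2) trace h;k:
  e0=⟨1,0⟩ h→⟨3,3⟩ k→⟨1,2⟩
  e1=⟨0,1⟩ h→⟨4,3⟩ k→⟨2,4⟩
  composite₂ = (1 2; 2 4)
Equal? NO — does not commute

Answer: DOES NOT COMMUTE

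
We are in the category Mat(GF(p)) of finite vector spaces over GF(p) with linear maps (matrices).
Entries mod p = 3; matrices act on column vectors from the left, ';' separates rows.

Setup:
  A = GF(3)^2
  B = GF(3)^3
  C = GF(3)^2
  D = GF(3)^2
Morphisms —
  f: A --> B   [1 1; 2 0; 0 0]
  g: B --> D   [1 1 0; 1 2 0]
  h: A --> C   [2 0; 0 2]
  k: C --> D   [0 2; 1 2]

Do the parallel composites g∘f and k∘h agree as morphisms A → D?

Answer: COMMUTES

Trace:
Path 1 = f;g:
  e0=⟨1,0⟩ f-->⟨1,2,0⟩ g-->⟨0,2⟩
  e1=⟨0,1⟩ f-->⟨1,0,0⟩ g-->⟨1,1⟩
  ⟦path⟧₁ = [0 1; 2 1]
Path 2 = h;k:
  e0=⟨1,0⟩ h-->⟨2,0⟩ k-->⟨0,2⟩
  e1=⟨0,1⟩ h-->⟨0,2⟩ k-->⟨1,1⟩
  ⟦path⟧₂ = [0 1; 2 1]
Equal? equal; square commutes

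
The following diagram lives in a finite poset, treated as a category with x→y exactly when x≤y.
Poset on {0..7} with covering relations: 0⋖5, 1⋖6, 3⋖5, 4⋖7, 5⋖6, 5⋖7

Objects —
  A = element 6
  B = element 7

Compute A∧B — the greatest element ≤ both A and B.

Answer: A∧B = 5

Derivation:
Lower bounds of A=6 and B=7: {0,3,5}
  0 ≤ 5
  3 ≤ 5
  5 ≤ 5
glb = 5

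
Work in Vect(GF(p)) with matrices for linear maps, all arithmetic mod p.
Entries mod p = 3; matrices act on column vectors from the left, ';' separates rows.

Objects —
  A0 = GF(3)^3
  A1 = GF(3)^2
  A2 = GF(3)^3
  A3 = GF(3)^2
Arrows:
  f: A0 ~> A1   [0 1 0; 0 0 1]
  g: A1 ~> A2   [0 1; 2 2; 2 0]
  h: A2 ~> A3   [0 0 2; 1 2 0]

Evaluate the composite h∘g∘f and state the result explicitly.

  e0=(1,0,0) f~>(0,0) g~>(0,0,0) h~>(0,0)
  e1=(0,1,0) f~>(1,0) g~>(0,2,2) h~>(1,1)
  e2=(0,0,1) f~>(0,1) g~>(1,2,0) h~>(0,2)
⟦path⟧: [0 1 0; 0 1 2]

Answer: [0 1 0; 0 1 2]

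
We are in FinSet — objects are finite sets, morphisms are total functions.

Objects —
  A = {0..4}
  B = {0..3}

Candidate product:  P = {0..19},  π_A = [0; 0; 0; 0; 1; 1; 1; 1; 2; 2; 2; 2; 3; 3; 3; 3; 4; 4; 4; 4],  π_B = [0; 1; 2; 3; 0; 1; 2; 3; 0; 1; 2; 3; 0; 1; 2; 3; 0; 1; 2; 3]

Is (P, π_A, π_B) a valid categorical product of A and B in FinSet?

|A|·|B| = 5·4 = 20;  |P| = 20
Check the pairing map k ↦ (π_A(k), π_B(k)):
  0 ↦ (0,0)
  1 ↦ (0,1)
  2 ↦ (0,2)
  3 ↦ (0,3)
  4 ↦ (1,0)
  5 ↦ (1,1)
  6 ↦ (1,2)
  7 ↦ (1,3)
  8 ↦ (2,0)
  9 ↦ (2,1)
  10 ↦ (2,2)
  11 ↦ (2,3)
  12 ↦ (3,0)
  13 ↦ (3,1)
  14 ↦ (3,2)
  15 ↦ (3,3)
  16 ↦ (4,0)
  17 ↦ (4,1)
  18 ↦ (4,2)
  19 ↦ (4,3)
distinct pairs in image: 20 / 20 needed
  → bijection onto A×B; projections well-typed.

Answer: VALID PRODUCT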